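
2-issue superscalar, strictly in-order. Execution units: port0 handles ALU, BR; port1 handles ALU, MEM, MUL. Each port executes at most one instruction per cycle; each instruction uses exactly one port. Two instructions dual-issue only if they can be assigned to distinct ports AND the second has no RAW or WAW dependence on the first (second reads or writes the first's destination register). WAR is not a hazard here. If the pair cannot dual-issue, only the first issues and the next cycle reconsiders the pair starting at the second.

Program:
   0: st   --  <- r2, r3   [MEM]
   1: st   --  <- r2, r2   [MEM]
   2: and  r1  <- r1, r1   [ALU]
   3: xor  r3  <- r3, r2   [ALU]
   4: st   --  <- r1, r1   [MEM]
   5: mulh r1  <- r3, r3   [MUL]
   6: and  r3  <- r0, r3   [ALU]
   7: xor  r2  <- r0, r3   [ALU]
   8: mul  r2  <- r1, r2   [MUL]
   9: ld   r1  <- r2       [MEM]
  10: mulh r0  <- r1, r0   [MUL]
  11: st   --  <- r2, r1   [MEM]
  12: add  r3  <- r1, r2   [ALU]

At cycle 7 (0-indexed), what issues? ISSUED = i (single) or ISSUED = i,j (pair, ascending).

ISSUED = 10

t=0 i0:st.MEM ; no-port MEM/MEM
t=1 i1,i2:st.MEM+and.ALU ; 2-wide
t=2 i3,i4:xor.ALU+st.MEM ; 2-wide
t=3 i5,i6:mulh.MUL+and.ALU ; 2-wide
t=4 i7:xor.ALU ; RAW+WAW r2
t=5 i8:mul.MUL ; no-port MUL/MEM
t=6 i9:ld.MEM ; no-port MEM/MUL
t=7 i10:mulh.MUL ; no-port MUL/MEM
t=8 i11,i12:st.MEM+add.ALU ; 2-wide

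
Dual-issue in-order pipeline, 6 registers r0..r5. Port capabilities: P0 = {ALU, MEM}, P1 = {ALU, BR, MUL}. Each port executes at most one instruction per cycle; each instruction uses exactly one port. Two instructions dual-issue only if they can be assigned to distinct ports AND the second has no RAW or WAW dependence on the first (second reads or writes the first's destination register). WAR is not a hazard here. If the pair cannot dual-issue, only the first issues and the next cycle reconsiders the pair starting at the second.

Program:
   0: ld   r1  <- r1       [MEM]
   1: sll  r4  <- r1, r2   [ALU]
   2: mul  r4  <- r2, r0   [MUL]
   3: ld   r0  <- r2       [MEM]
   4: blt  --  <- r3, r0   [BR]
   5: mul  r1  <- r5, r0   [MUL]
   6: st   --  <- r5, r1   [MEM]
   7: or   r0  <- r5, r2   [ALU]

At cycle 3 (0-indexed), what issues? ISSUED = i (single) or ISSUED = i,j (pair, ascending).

ISSUED = 4

c0: i0 ld  RAW r1
c1: i1 sll  WAW r4
c2: i2&i3 mul ld  dual
c3: i4 blt  no-port BR/MUL
c4: i5 mul  RAW r1
c5: i6&i7 st or  dual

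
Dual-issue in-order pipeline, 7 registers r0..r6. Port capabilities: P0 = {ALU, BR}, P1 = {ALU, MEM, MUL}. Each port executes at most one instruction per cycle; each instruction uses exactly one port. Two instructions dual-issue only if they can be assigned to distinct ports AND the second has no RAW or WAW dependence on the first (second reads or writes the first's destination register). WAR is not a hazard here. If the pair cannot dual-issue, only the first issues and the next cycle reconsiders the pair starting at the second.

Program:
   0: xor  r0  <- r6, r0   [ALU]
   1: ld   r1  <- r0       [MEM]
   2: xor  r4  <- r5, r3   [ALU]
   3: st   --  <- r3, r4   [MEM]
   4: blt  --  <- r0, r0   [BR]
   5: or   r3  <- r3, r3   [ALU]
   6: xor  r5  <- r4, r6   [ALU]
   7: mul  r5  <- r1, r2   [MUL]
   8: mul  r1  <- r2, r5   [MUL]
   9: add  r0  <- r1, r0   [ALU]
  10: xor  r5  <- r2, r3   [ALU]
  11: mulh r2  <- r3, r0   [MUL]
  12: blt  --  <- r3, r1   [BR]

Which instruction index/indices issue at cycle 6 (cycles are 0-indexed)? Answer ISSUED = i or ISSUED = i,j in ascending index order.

ISSUED = 9,10

t=0 i0:xor ; RAW r0
t=1 i1&i2:ld xor ; dual
t=2 i3&i4:st blt ; dual
t=3 i5&i6:or xor ; dual
t=4 i7:mul ; no-port MUL/MUL
t=5 i8:mul ; RAW r1
t=6 i9&i10:add xor ; dual
t=7 i11&i12:mulh blt ; dual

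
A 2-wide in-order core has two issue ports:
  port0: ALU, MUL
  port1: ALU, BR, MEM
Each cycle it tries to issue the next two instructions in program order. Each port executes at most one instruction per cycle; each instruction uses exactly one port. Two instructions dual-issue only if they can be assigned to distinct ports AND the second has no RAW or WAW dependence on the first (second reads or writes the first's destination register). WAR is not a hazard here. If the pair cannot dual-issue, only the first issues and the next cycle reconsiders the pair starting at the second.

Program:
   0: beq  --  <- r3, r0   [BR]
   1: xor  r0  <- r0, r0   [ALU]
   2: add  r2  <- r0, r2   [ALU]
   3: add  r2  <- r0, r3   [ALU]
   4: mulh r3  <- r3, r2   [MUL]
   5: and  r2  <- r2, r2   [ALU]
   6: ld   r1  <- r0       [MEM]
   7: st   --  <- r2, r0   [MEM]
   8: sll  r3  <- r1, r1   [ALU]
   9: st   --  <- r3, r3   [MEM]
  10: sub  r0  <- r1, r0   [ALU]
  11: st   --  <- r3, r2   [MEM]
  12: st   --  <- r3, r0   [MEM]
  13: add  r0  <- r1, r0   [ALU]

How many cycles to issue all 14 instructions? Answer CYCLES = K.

CYCLES = 9

c0: i0/i1 beq xor  pair
c1: i2 add  WAW r2
c2: i3 add  RAW r2
c3: i4/i5 mulh and  pair
c4: i6 ld  no-port MEM/MEM
c5: i7/i8 st sll  pair
c6: i9/i10 st sub  pair
c7: i11 st  no-port MEM/MEM
c8: i12/i13 st add  pair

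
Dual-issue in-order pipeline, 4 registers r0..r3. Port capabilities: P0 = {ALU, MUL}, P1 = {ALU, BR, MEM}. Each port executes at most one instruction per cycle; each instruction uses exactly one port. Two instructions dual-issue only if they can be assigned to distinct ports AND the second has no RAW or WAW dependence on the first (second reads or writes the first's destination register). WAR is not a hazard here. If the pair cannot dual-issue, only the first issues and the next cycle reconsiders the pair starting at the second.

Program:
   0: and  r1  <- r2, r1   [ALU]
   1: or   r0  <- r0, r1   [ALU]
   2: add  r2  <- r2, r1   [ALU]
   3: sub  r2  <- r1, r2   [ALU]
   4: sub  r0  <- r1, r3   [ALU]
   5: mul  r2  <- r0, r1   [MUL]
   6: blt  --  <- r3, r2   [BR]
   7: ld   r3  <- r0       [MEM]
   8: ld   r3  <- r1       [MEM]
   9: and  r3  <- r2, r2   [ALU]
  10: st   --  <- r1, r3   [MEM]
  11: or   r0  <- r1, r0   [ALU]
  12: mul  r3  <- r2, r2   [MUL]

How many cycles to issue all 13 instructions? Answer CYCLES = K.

CYCLES = 10

  cy0 -> i0 (and.ALU) RAW r1
  cy1 -> i1&i2 (or.ALU+add.ALU) dual
  cy2 -> i3&i4 (sub.ALU+sub.ALU) dual
  cy3 -> i5 (mul.MUL) RAW r2
  cy4 -> i6 (blt.BR) no-port BR/MEM
  cy5 -> i7 (ld.MEM) no-port MEM/MEM
  cy6 -> i8 (ld.MEM) WAW r3
  cy7 -> i9 (and.ALU) RAW r3
  cy8 -> i10&i11 (st.MEM+or.ALU) dual
  cy9 -> i12 (mul.MUL) tail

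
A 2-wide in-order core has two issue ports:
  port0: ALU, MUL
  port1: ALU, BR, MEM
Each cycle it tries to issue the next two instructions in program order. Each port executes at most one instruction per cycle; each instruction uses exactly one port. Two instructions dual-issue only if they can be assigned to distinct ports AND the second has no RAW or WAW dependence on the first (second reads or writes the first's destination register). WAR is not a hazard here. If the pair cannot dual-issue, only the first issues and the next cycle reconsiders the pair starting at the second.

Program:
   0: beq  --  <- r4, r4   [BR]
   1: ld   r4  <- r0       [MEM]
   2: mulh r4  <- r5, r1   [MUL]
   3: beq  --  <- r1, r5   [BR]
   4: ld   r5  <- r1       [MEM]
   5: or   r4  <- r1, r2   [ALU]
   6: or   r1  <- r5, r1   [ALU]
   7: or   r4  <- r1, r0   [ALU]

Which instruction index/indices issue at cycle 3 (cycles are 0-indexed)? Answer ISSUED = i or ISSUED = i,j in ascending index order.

ISSUED = 4,5

#0 head=0: beq.BR i0 no-port BR/MEM
#1 head=1: ld.MEM i1 WAW r4
#2 head=2: mulh.MUL;beq.BR i2,i3 dual
#3 head=4: ld.MEM;or.ALU i4,i5 dual
#4 head=6: or.ALU i6 RAW r1
#5 head=7: or.ALU i7 tail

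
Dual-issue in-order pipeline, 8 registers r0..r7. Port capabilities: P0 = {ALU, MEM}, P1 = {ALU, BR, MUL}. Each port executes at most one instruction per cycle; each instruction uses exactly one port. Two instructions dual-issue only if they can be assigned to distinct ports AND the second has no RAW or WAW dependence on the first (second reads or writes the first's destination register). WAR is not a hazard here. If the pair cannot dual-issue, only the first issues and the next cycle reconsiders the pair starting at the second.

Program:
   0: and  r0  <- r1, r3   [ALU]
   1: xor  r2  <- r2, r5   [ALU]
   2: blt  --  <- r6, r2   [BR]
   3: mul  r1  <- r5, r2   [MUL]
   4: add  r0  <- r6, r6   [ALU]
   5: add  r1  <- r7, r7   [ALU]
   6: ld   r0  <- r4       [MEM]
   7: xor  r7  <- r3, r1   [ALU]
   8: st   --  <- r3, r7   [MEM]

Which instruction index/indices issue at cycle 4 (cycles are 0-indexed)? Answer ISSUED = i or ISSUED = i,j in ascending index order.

ISSUED = 7

0. and+xor @i0/i1  | pair
1. blt @i2  | no-port BR/MUL
2. mul+add @i3/i4  | pair
3. add+ld @i5/i6  | pair
4. xor @i7  | RAW r7
5. st @i8  | tail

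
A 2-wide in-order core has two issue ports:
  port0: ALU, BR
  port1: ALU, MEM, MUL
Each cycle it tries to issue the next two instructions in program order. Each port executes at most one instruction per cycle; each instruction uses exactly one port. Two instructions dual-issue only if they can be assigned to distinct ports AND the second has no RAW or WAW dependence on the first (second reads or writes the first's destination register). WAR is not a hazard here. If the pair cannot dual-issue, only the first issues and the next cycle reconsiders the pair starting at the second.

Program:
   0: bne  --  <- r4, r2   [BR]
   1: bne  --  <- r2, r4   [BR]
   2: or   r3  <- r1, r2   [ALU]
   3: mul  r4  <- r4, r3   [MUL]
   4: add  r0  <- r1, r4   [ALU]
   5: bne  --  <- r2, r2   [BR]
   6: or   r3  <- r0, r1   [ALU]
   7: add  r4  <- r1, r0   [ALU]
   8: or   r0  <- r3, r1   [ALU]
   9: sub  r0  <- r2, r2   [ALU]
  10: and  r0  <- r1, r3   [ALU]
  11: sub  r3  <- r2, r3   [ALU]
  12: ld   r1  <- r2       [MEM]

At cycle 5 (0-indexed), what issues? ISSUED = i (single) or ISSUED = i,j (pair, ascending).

ISSUED = 8

t=0 i0:bne.BR ; no-port BR/BR
t=1 i1+i2:bne.BR/or.ALU ; 2-wide
t=2 i3:mul.MUL ; RAW r4
t=3 i4+i5:add.ALU/bne.BR ; 2-wide
t=4 i6+i7:or.ALU/add.ALU ; 2-wide
t=5 i8:or.ALU ; WAW r0
t=6 i9:sub.ALU ; WAW r0
t=7 i10+i11:and.ALU/sub.ALU ; 2-wide
t=8 i12:ld.MEM ; tail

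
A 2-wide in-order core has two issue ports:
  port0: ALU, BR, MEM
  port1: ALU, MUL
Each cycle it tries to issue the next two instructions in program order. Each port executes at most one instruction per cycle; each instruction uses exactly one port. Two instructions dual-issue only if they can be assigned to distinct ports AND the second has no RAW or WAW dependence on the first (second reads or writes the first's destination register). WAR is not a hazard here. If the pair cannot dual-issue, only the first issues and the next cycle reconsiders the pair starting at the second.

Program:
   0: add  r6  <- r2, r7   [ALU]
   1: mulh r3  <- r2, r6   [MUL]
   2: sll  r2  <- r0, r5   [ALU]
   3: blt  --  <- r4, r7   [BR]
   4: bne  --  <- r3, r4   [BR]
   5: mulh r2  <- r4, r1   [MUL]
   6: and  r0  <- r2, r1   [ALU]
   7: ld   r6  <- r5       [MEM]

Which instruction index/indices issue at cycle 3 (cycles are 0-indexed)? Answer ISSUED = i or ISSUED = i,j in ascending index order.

ISSUED = 4,5

#0 head=0: add i0 RAW r6
#1 head=1: mulh sll i1+i2 dual
#2 head=3: blt i3 no-port BR/BR
#3 head=4: bne mulh i4+i5 dual
#4 head=6: and ld i6+i7 dual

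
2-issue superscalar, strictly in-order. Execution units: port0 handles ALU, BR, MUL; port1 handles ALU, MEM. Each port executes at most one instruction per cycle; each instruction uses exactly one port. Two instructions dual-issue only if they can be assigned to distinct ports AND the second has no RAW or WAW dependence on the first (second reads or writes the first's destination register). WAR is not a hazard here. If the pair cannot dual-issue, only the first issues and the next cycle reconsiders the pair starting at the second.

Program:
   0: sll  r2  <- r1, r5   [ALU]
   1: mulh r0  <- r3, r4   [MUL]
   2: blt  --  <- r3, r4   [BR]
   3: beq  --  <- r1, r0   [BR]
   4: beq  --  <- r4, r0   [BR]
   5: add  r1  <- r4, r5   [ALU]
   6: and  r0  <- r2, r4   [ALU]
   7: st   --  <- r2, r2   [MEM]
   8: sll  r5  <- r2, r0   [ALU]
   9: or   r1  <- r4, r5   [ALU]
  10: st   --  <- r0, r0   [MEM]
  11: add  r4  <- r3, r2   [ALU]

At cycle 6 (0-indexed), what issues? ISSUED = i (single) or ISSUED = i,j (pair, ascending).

ISSUED = 9,10

  cy0 -> i0&i1 (sll.ALU+mulh.MUL) dual
  cy1 -> i2 (blt.BR) no-port BR/BR
  cy2 -> i3 (beq.BR) no-port BR/BR
  cy3 -> i4&i5 (beq.BR+add.ALU) dual
  cy4 -> i6&i7 (and.ALU+st.MEM) dual
  cy5 -> i8 (sll.ALU) RAW r5
  cy6 -> i9&i10 (or.ALU+st.MEM) dual
  cy7 -> i11 (add.ALU) tail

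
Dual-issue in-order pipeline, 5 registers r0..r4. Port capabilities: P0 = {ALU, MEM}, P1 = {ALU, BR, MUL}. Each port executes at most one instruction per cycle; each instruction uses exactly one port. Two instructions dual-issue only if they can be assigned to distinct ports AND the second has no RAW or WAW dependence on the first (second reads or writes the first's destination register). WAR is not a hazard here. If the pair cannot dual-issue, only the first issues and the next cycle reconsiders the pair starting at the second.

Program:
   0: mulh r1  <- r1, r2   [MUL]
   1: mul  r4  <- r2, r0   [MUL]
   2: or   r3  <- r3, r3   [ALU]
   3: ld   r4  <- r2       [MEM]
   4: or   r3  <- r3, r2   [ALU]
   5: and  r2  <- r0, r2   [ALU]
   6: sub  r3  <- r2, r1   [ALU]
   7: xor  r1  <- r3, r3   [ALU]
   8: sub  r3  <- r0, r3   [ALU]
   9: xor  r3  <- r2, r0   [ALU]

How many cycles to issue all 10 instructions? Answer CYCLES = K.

  cy0 -> i0 (mulh) no-port MUL/MUL
  cy1 -> i1+i2 (mul;or) 2-wide
  cy2 -> i3+i4 (ld;or) 2-wide
  cy3 -> i5 (and) RAW r2
  cy4 -> i6 (sub) RAW r3
  cy5 -> i7+i8 (xor;sub) 2-wide
  cy6 -> i9 (xor) tail

CYCLES = 7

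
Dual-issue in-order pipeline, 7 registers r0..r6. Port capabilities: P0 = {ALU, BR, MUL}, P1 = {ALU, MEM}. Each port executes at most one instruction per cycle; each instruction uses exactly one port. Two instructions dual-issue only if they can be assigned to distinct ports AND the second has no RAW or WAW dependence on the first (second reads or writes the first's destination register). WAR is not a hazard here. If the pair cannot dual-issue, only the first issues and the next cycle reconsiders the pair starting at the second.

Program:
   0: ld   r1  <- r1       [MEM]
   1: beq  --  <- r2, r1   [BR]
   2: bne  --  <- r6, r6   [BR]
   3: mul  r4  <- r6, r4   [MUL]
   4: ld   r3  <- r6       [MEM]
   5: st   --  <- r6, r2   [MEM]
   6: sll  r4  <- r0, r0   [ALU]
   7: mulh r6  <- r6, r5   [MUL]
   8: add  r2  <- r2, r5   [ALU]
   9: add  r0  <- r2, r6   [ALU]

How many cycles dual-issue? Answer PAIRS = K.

PAIRS = 3

#0 head=0: ld i0 RAW r1
#1 head=1: beq i1 no-port BR/BR
#2 head=2: bne i2 no-port BR/MUL
#3 head=3: mul;ld i3,i4 2-wide
#4 head=5: st;sll i5,i6 2-wide
#5 head=7: mulh;add i7,i8 2-wide
#6 head=9: add i9 tail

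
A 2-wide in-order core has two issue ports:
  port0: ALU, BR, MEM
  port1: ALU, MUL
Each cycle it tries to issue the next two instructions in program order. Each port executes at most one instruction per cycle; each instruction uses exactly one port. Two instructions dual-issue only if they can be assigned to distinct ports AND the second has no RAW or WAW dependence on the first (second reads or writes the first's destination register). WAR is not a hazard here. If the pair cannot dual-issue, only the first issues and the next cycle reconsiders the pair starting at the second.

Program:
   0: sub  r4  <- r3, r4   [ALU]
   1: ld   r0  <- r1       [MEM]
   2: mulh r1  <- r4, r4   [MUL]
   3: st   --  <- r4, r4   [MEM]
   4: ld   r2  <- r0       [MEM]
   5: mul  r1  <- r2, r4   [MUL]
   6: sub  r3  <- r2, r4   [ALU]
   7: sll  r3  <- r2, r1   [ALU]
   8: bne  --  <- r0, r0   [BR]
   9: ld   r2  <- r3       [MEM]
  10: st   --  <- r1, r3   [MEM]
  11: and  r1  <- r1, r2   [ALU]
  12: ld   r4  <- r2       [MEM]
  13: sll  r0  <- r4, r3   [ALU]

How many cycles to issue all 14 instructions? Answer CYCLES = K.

CYCLES = 9

c0: i0+i1 sub.ALU/ld.MEM  2-wide
c1: i2+i3 mulh.MUL/st.MEM  2-wide
c2: i4 ld.MEM  RAW r2
c3: i5+i6 mul.MUL/sub.ALU  2-wide
c4: i7+i8 sll.ALU/bne.BR  2-wide
c5: i9 ld.MEM  no-port MEM/MEM
c6: i10+i11 st.MEM/and.ALU  2-wide
c7: i12 ld.MEM  RAW r4
c8: i13 sll.ALU  tail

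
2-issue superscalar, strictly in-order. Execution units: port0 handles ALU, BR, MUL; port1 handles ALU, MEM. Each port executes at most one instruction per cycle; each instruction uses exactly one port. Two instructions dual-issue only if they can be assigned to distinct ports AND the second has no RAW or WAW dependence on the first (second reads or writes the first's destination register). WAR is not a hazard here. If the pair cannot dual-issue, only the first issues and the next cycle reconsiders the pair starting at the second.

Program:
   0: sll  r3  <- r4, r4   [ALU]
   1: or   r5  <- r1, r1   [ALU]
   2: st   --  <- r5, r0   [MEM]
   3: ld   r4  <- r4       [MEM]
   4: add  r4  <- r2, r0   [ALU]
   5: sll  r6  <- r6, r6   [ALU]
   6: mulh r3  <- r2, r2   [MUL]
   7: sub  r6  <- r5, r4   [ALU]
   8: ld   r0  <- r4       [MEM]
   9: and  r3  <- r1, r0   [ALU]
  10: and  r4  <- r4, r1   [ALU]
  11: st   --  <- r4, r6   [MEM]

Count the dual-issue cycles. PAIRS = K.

t=0 i0&i1:sll.ALU+or.ALU ; 2-wide
t=1 i2:st.MEM ; no-port MEM/MEM
t=2 i3:ld.MEM ; WAW r4
t=3 i4&i5:add.ALU+sll.ALU ; 2-wide
t=4 i6&i7:mulh.MUL+sub.ALU ; 2-wide
t=5 i8:ld.MEM ; RAW r0
t=6 i9&i10:and.ALU+and.ALU ; 2-wide
t=7 i11:st.MEM ; tail

PAIRS = 4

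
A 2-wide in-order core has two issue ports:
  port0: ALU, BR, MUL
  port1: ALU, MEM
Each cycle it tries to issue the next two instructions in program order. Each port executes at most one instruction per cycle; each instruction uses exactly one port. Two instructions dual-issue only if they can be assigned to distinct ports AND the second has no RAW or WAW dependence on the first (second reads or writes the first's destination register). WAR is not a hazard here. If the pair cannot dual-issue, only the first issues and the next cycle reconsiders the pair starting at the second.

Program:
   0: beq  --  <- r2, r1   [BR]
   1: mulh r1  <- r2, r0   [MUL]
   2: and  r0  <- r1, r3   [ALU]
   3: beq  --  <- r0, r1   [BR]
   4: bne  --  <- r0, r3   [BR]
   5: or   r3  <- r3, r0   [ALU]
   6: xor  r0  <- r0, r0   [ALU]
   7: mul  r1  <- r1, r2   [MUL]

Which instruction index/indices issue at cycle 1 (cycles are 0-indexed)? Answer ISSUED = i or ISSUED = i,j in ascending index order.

#0 head=0: beq.BR i0 no-port BR/MUL
#1 head=1: mulh.MUL i1 RAW r1
#2 head=2: and.ALU i2 RAW r0
#3 head=3: beq.BR i3 no-port BR/BR
#4 head=4: bne.BR+or.ALU i4,i5 pair
#5 head=6: xor.ALU+mul.MUL i6,i7 pair

ISSUED = 1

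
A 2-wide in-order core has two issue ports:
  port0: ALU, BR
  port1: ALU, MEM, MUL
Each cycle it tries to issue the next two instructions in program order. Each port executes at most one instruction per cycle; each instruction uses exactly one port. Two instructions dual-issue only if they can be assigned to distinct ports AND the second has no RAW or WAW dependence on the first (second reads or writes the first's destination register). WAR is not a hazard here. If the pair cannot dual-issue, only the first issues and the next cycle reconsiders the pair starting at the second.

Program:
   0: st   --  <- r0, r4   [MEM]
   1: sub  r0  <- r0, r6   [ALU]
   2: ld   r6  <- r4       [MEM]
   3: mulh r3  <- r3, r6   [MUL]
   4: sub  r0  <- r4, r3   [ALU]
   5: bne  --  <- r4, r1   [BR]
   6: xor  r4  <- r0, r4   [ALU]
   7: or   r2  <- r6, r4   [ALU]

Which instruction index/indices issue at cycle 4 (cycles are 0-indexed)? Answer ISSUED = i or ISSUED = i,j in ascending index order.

[0] i0,i1  st.MEM sub.ALU  -- 2-wide
[1] i2  ld.MEM  -- no-port MEM/MUL
[2] i3  mulh.MUL  -- RAW r3
[3] i4,i5  sub.ALU bne.BR  -- 2-wide
[4] i6  xor.ALU  -- RAW r4
[5] i7  or.ALU  -- tail

ISSUED = 6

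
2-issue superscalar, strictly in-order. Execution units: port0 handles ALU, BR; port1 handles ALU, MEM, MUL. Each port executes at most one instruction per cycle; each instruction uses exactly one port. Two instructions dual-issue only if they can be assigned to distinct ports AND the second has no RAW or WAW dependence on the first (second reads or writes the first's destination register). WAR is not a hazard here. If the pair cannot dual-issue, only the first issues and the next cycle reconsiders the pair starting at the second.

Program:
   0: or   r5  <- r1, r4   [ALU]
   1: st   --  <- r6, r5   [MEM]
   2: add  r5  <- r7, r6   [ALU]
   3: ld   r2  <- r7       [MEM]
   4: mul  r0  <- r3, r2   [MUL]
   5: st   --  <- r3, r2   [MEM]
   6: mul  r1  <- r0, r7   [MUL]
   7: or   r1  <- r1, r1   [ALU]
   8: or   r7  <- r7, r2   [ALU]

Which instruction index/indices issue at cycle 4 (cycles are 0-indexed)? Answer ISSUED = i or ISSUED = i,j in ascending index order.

ISSUED = 5

#0 head=0: or i0 RAW r5
#1 head=1: st;add i1+i2 dual
#2 head=3: ld i3 no-port MEM/MUL
#3 head=4: mul i4 no-port MUL/MEM
#4 head=5: st i5 no-port MEM/MUL
#5 head=6: mul i6 RAW+WAW r1
#6 head=7: or;or i7+i8 dual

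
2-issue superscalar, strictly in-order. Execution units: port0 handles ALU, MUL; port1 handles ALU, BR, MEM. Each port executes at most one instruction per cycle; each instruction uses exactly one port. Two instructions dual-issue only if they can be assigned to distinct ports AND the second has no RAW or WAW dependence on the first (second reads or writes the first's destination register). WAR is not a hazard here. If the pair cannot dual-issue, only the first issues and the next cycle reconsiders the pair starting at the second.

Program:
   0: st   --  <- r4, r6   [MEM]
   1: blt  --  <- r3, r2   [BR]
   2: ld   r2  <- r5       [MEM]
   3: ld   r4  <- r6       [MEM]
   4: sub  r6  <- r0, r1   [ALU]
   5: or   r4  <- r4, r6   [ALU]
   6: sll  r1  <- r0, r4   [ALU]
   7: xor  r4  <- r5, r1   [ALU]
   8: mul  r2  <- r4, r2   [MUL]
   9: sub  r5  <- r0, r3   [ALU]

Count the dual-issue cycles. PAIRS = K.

PAIRS = 2

[0] i0  st.MEM  -- no-port MEM/BR
[1] i1  blt.BR  -- no-port BR/MEM
[2] i2  ld.MEM  -- no-port MEM/MEM
[3] i3/i4  ld.MEM/sub.ALU  -- 2-wide
[4] i5  or.ALU  -- RAW r4
[5] i6  sll.ALU  -- RAW r1
[6] i7  xor.ALU  -- RAW r4
[7] i8/i9  mul.MUL/sub.ALU  -- 2-wide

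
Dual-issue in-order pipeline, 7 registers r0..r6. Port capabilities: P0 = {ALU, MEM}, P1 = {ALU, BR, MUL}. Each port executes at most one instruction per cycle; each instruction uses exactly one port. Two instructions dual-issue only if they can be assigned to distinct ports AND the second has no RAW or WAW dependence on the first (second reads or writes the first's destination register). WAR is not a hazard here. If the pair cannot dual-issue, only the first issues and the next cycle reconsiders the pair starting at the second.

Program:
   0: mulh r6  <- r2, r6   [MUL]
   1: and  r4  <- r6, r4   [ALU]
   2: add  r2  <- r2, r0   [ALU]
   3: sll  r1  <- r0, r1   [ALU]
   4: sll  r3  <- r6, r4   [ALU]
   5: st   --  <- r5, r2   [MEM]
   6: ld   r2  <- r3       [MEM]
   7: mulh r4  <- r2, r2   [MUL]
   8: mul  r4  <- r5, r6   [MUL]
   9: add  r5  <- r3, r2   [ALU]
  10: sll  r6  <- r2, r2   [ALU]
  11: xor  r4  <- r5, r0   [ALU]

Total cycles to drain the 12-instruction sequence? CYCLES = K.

  cy0 -> i0 (mulh.MUL) RAW r6
  cy1 -> i1/i2 (and.ALU add.ALU) dual
  cy2 -> i3/i4 (sll.ALU sll.ALU) dual
  cy3 -> i5 (st.MEM) no-port MEM/MEM
  cy4 -> i6 (ld.MEM) RAW r2
  cy5 -> i7 (mulh.MUL) no-port MUL/MUL
  cy6 -> i8/i9 (mul.MUL add.ALU) dual
  cy7 -> i10/i11 (sll.ALU xor.ALU) dual

CYCLES = 8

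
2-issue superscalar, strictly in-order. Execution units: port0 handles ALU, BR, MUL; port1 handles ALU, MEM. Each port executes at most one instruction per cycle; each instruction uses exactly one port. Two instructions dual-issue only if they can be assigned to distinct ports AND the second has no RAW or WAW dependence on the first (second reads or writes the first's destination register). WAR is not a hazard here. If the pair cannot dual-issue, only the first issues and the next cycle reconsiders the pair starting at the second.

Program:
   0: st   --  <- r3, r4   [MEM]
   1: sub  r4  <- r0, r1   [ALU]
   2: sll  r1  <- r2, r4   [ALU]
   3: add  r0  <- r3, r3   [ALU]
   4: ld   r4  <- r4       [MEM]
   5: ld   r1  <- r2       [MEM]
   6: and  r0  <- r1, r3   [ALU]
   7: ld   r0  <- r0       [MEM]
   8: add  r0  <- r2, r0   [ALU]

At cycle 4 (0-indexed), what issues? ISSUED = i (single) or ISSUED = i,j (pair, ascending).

ISSUED = 6

#0 head=0: st.MEM+sub.ALU i0+i1 2-wide
#1 head=2: sll.ALU+add.ALU i2+i3 2-wide
#2 head=4: ld.MEM i4 no-port MEM/MEM
#3 head=5: ld.MEM i5 RAW r1
#4 head=6: and.ALU i6 RAW+WAW r0
#5 head=7: ld.MEM i7 RAW+WAW r0
#6 head=8: add.ALU i8 tail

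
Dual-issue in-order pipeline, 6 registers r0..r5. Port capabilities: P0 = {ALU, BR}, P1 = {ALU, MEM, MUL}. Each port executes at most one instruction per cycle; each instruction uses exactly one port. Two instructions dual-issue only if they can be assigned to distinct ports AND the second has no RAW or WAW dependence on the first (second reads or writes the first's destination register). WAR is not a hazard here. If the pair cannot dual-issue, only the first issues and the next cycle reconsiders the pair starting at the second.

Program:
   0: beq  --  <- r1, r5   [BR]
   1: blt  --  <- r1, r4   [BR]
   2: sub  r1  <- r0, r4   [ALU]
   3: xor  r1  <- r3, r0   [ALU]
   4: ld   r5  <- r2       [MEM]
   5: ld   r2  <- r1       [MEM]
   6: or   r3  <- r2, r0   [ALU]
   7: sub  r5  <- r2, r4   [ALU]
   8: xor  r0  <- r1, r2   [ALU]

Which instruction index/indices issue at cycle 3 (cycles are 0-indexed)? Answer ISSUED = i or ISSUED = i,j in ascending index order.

ISSUED = 5

  cy0 -> i0 (beq.BR) no-port BR/BR
  cy1 -> i1,i2 (blt.BR/sub.ALU) pair
  cy2 -> i3,i4 (xor.ALU/ld.MEM) pair
  cy3 -> i5 (ld.MEM) RAW r2
  cy4 -> i6,i7 (or.ALU/sub.ALU) pair
  cy5 -> i8 (xor.ALU) tail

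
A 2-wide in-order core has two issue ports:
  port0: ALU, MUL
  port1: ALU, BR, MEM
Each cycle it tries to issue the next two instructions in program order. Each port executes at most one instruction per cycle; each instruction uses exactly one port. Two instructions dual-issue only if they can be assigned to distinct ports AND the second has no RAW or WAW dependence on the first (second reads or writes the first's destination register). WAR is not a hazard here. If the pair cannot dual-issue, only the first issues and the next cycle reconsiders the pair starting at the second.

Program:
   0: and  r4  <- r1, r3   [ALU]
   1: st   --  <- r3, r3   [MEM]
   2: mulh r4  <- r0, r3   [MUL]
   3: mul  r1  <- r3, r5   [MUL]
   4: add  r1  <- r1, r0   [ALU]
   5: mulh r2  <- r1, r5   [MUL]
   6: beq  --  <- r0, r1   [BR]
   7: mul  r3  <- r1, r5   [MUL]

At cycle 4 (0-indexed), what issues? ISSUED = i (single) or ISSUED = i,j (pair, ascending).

ISSUED = 5,6

0. and st @i0,i1  | 2-wide
1. mulh @i2  | no-port MUL/MUL
2. mul @i3  | RAW+WAW r1
3. add @i4  | RAW r1
4. mulh beq @i5,i6  | 2-wide
5. mul @i7  | tail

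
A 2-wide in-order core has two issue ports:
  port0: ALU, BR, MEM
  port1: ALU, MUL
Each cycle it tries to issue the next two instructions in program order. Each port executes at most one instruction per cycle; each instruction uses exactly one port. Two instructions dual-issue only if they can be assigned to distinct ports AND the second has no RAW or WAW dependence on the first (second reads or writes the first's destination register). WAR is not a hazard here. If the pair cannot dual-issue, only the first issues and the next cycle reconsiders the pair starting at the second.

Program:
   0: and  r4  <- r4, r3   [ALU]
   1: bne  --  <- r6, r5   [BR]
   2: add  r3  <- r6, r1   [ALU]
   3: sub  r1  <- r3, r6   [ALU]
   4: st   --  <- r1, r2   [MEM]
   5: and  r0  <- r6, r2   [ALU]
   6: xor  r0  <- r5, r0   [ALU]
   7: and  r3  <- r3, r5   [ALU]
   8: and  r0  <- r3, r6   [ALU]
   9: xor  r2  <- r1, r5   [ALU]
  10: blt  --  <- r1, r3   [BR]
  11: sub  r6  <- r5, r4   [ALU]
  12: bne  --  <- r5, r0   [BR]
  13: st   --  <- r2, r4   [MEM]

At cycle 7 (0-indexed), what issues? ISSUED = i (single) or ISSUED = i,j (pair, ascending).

ISSUED = 12

0. and.ALU+bne.BR @i0&i1  | pair
1. add.ALU @i2  | RAW r3
2. sub.ALU @i3  | RAW r1
3. st.MEM+and.ALU @i4&i5  | pair
4. xor.ALU+and.ALU @i6&i7  | pair
5. and.ALU+xor.ALU @i8&i9  | pair
6. blt.BR+sub.ALU @i10&i11  | pair
7. bne.BR @i12  | no-port BR/MEM
8. st.MEM @i13  | tail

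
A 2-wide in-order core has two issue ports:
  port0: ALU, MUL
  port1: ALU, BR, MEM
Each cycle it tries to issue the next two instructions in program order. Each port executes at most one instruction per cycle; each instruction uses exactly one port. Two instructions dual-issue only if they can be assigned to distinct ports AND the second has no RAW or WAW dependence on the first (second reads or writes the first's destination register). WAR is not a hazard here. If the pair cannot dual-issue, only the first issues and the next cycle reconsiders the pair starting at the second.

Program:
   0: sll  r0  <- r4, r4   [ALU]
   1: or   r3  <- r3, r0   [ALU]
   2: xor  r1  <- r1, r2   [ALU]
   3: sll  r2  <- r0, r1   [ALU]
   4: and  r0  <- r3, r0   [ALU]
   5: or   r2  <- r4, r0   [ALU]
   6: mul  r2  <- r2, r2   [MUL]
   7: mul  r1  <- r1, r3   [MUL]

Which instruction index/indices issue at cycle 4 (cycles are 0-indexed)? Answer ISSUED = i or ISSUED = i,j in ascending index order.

t=0 i0:sll ; RAW r0
t=1 i1,i2:or/xor ; dual
t=2 i3,i4:sll/and ; dual
t=3 i5:or ; RAW+WAW r2
t=4 i6:mul ; no-port MUL/MUL
t=5 i7:mul ; tail

ISSUED = 6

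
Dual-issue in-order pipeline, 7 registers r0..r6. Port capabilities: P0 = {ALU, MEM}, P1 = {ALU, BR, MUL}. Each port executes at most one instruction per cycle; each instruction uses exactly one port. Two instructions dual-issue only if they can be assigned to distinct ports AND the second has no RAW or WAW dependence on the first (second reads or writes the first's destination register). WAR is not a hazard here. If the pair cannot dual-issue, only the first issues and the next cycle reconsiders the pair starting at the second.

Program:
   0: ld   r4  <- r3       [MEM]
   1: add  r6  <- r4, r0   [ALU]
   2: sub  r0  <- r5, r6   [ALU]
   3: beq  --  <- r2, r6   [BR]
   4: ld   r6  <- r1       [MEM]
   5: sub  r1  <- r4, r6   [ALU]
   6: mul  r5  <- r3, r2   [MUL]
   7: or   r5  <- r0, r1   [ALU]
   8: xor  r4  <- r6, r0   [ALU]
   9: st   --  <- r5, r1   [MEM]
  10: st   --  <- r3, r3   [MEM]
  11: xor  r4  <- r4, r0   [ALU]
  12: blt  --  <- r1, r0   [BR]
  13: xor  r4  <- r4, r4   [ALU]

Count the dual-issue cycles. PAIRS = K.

c0: i0 ld  RAW r4
c1: i1 add  RAW r6
c2: i2+i3 sub beq  pair
c3: i4 ld  RAW r6
c4: i5+i6 sub mul  pair
c5: i7+i8 or xor  pair
c6: i9 st  no-port MEM/MEM
c7: i10+i11 st xor  pair
c8: i12+i13 blt xor  pair

PAIRS = 5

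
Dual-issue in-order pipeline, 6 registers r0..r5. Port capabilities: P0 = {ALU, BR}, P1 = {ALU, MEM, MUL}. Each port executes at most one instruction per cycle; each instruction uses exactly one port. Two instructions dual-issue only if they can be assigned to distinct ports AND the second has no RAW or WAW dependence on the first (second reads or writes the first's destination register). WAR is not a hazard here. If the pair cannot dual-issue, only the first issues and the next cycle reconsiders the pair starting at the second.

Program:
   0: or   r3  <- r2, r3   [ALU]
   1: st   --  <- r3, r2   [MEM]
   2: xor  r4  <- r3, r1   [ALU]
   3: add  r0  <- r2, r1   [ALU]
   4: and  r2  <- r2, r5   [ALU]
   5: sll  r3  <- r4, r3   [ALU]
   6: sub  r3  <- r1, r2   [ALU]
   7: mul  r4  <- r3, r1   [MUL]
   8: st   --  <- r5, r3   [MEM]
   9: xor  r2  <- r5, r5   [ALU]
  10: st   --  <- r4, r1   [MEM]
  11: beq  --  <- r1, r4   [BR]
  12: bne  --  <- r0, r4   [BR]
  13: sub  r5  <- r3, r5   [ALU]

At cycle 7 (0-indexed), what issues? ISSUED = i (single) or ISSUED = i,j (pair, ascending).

ISSUED = 10,11

#0 head=0: or i0 RAW r3
#1 head=1: st/xor i1,i2 dual
#2 head=3: add/and i3,i4 dual
#3 head=5: sll i5 WAW r3
#4 head=6: sub i6 RAW r3
#5 head=7: mul i7 no-port MUL/MEM
#6 head=8: st/xor i8,i9 dual
#7 head=10: st/beq i10,i11 dual
#8 head=12: bne/sub i12,i13 dual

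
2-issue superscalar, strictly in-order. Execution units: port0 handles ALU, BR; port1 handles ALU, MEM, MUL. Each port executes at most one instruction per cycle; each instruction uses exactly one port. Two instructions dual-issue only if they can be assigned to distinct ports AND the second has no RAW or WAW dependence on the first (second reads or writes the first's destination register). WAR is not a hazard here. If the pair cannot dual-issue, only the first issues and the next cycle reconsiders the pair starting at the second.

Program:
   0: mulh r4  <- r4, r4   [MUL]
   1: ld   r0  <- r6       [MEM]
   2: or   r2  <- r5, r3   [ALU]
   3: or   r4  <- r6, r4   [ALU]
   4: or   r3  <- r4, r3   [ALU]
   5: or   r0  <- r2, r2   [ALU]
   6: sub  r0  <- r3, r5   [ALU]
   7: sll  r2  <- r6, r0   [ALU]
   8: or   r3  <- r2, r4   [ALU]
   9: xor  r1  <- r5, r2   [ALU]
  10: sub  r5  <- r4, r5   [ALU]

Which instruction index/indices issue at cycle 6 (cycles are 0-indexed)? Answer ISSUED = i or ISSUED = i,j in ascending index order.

[0] i0  mulh.MUL  -- no-port MUL/MEM
[1] i1+i2  ld.MEM or.ALU  -- 2-wide
[2] i3  or.ALU  -- RAW r4
[3] i4+i5  or.ALU or.ALU  -- 2-wide
[4] i6  sub.ALU  -- RAW r0
[5] i7  sll.ALU  -- RAW r2
[6] i8+i9  or.ALU xor.ALU  -- 2-wide
[7] i10  sub.ALU  -- tail

ISSUED = 8,9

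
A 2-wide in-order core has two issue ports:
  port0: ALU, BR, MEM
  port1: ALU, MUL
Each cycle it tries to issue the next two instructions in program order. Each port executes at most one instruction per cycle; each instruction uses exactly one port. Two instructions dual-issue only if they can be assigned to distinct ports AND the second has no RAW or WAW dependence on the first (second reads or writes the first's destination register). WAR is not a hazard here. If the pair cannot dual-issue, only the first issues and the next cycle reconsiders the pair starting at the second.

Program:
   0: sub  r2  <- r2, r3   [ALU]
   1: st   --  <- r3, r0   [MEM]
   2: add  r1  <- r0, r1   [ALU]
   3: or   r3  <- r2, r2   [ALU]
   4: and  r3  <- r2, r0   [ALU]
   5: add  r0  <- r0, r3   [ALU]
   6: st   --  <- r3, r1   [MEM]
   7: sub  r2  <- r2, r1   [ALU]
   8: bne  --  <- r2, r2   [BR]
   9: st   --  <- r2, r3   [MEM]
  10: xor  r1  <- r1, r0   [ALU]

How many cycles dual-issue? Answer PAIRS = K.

PAIRS = 4

t=0 i0&i1:sub.ALU st.MEM ; dual
t=1 i2&i3:add.ALU or.ALU ; dual
t=2 i4:and.ALU ; RAW r3
t=3 i5&i6:add.ALU st.MEM ; dual
t=4 i7:sub.ALU ; RAW r2
t=5 i8:bne.BR ; no-port BR/MEM
t=6 i9&i10:st.MEM xor.ALU ; dual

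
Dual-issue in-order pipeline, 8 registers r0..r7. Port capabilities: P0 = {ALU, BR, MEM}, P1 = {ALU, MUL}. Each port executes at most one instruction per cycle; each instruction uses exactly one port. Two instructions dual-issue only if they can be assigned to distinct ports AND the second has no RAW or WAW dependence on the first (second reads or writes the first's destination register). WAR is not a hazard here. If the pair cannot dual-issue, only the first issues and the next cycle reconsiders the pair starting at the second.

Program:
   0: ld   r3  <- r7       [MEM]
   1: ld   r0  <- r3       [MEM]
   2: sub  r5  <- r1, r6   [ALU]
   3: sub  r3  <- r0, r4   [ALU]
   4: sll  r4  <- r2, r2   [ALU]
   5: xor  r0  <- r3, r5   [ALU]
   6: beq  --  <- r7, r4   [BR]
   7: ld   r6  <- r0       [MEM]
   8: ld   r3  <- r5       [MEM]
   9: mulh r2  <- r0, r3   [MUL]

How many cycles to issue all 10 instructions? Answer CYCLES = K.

CYCLES = 7

[0] i0  ld  -- no-port MEM/MEM
[1] i1&i2  ld;sub  -- 2-wide
[2] i3&i4  sub;sll  -- 2-wide
[3] i5&i6  xor;beq  -- 2-wide
[4] i7  ld  -- no-port MEM/MEM
[5] i8  ld  -- RAW r3
[6] i9  mulh  -- tail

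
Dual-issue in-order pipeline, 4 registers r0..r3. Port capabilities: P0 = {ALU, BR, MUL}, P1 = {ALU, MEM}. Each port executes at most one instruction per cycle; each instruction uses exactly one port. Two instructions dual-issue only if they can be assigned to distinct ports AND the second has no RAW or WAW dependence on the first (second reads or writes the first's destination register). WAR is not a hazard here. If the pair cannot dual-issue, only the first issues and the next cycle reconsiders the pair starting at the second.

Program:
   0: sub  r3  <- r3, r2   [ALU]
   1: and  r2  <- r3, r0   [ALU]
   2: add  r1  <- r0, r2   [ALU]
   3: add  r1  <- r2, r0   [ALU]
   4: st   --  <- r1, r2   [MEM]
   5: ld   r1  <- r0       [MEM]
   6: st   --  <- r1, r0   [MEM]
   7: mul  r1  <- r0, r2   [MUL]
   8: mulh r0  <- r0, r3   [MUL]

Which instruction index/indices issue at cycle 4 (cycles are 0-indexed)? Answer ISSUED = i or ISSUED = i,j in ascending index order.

ISSUED = 4

  cy0 -> i0 (sub) RAW r3
  cy1 -> i1 (and) RAW r2
  cy2 -> i2 (add) WAW r1
  cy3 -> i3 (add) RAW r1
  cy4 -> i4 (st) no-port MEM/MEM
  cy5 -> i5 (ld) no-port MEM/MEM
  cy6 -> i6&i7 (st/mul) pair
  cy7 -> i8 (mulh) tail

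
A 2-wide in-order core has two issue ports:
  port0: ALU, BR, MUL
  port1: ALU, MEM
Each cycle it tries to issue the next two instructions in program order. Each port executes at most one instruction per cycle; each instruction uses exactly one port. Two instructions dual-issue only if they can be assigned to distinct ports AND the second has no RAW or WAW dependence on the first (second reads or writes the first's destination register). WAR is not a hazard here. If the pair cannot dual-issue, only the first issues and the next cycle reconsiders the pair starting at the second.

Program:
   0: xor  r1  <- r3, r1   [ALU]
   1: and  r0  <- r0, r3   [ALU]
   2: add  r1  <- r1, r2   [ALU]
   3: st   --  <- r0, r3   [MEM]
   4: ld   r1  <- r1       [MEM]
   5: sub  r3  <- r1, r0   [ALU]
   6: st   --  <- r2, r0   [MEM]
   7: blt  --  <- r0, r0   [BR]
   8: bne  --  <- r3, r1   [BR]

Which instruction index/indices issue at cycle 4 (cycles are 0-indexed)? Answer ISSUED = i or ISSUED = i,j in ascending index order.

0. xor+and @i0,i1  | dual
1. add+st @i2,i3  | dual
2. ld @i4  | RAW r1
3. sub+st @i5,i6  | dual
4. blt @i7  | no-port BR/BR
5. bne @i8  | tail

ISSUED = 7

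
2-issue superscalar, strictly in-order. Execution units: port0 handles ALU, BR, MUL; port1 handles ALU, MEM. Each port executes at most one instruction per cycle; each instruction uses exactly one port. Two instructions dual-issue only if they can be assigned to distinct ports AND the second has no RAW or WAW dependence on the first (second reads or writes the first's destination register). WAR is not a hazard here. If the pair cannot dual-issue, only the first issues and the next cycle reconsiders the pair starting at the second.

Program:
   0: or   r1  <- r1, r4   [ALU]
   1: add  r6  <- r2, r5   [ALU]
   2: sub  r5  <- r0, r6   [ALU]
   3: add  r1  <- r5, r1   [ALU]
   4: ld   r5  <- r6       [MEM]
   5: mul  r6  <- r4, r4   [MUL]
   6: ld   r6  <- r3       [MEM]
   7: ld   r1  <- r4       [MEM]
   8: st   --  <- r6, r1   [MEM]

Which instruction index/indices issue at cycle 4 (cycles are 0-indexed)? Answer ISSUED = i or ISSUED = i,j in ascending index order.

[0] i0,i1  or/add  -- dual
[1] i2  sub  -- RAW r5
[2] i3,i4  add/ld  -- dual
[3] i5  mul  -- WAW r6
[4] i6  ld  -- no-port MEM/MEM
[5] i7  ld  -- no-port MEM/MEM
[6] i8  st  -- tail

ISSUED = 6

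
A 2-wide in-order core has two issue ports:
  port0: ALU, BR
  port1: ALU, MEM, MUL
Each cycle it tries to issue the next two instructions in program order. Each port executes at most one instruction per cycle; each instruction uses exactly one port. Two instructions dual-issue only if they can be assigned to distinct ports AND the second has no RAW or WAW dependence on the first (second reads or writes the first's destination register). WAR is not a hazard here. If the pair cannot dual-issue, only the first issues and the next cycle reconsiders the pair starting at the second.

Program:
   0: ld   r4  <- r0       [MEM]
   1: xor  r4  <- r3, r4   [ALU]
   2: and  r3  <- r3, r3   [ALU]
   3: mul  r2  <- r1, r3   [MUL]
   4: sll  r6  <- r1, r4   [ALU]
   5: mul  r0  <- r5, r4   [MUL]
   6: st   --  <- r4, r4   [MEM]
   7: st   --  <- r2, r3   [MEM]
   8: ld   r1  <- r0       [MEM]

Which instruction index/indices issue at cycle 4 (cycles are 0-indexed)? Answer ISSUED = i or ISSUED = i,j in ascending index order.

0. ld.MEM @i0  | RAW+WAW r4
1. xor.ALU+and.ALU @i1,i2  | dual
2. mul.MUL+sll.ALU @i3,i4  | dual
3. mul.MUL @i5  | no-port MUL/MEM
4. st.MEM @i6  | no-port MEM/MEM
5. st.MEM @i7  | no-port MEM/MEM
6. ld.MEM @i8  | tail

ISSUED = 6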